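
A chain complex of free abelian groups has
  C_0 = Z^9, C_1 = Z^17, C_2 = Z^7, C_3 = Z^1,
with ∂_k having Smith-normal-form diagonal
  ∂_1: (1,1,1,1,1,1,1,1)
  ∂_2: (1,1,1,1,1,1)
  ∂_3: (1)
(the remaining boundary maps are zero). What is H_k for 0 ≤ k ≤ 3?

H_0: b_0 = 9 − 0 − 8 = 1; torsion from ∂_1 factors > 1: none. So H_0 ≅ Z.
H_1: b_1 = 17 − 8 − 6 = 3; torsion from ∂_2 factors > 1: none. So H_1 ≅ Z^3.
H_2: b_2 = 7 − 6 − 1 = 0; torsion from ∂_3 factors > 1: none. So H_2 ≅ 0.
H_3: b_3 = 1 − 1 − 0 = 0; torsion from ∂_4 factors > 1: none. So H_3 ≅ 0.

H_0 ≅ Z,  H_1 ≅ Z^3,  H_2 = 0,  H_3 = 0.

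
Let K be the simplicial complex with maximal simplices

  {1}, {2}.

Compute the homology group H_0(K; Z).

Order the vertices as 1 < 2. Listing each simplex with vertices in this order, K has dimension 0 with simplices:

  0-simplices (2): [1], [2]

so the chain groups are C_0 ≅ Z^2.

Now H_k = ker ∂_k / im ∂_{k+1}, so:

  H_0: rank C_0 − rank ∂_1 = 2 − 0 = 2, and there is no ∂_1, so H_0 ≅ Z^2.

H_0 ≅ Z^2.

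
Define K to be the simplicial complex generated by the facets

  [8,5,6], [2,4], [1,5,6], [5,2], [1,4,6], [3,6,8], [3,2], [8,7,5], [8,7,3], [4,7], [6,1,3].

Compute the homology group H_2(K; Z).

Fix the vertex order 1 < 2 < 3 < 4 < 5 < 6 < 7 < 8 and write every simplex with vertices in increasing order. Then dim K = 2 and the simplices of K are:

  0-simplices (8): [1], [2], [3], [4], [5], [6], [7], [8]
  1-simplices (17): [1,3], [1,4], [1,5], [1,6], [2,3], [2,4], [2,5], [3,6], [3,7], [3,8], [4,6], [4,7], [5,6], [5,7], [5,8], [6,8], [7,8]
  2-simplices (7): [1,3,6], [1,4,6], [1,5,6], [3,6,8], [3,7,8], [5,6,8], [5,7,8]

Hence C_0 ≅ Z^8, C_1 ≅ Z^17, C_2 ≅ Z^7.

The boundary map ∂_1: C_1 → C_0 sends each edge [p,q] (with p < q) to q − p. For instance
  ∂[1,3] = [3] − [1].
The 8×17 boundary matrix has rank 7 and Smith normal form diag(1,1,1,1,1,1,1).

Boundary ∂_2: C_2 → C_1 maps a triangle to the signed sum of its edges. For instance
  ∂[1,3,6] = [3,6] − [1,6] + [1,3],
  ∂[3,7,8] = [7,8] − [3,8] + [3,7].
As a 17×7 matrix over Z this has rank 7, with invariant factors (1,1,1,1,1,1,1).

Reading off H_k = ker ∂_k / im ∂_{k+1}:

  H_2: rank ker ∂_2 − rank ∂_3 = (7 − 7) − 0 = 0, and there is no ∂_3, so H_2 = 0.

H_2 ≅ 0.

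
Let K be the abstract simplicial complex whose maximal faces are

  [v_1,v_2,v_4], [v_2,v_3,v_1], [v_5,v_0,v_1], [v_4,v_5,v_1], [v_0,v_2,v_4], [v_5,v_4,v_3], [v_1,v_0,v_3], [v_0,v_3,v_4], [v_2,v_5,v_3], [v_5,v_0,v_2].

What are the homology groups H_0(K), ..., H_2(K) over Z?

H_0 = Z,  H_1 = Z/2,  H_2 = 0.

Take the total order v_0 < v_1 < v_2 < v_3 < v_4 < v_5 on the vertex set. Then K (dimension 2) consists of the simplices:

  0-simplices (6): [v_0], [v_1], [v_2], [v_3], [v_4], [v_5]
  1-simplices (15): (15 of them)
  2-simplices (10): [v_0,v_1,v_3], [v_0,v_1,v_5], [v_0,v_2,v_4], [v_0,v_2,v_5], [v_0,v_3,v_4], [v_1,v_2,v_3], [v_1,v_2,v_4], [v_1,v_4,v_5], [v_2,v_3,v_5], [v_3,v_4,v_5]

giving chain groups C_0 ≅ Z^6, C_1 ≅ Z^15, C_2 ≅ Z^10.

∂_1: C_1 → C_0 is given by ∂[p,q] = [q] − [p]. For instance
  ∂[v_3,v_5] = [v_5] − [v_3].
As a 6×15 matrix over Z this has rank 5, with invariant factors (1,1,1,1,1).

The boundary map ∂_2: C_2 → C_1 acts by ∂[p,q,r] = [q,r] − [p,r] + [p,q]. For instance
  ∂[v_1,v_2,v_4] = [v_2,v_4] − [v_1,v_4] + [v_1,v_2],
  ∂[v_1,v_4,v_5] = [v_4,v_5] − [v_1,v_5] + [v_1,v_4].
This gives a 15×10 integer matrix of rank 10; reducing to Smith normal form yields diagonal entries (1,1,1,1,1,1,1,1,1,2).

Now H_k = ker ∂_k / im ∂_{k+1}, so:

  H_0: rank C_0 − rank ∂_1 = 6 − 5 = 1, and the invariant factors of ∂_1 are all 1, so H_0 ≅ Z.
  H_1: rank ker ∂_1 − rank ∂_2 = (15 − 5) − 10 = 0, and ∂_2 has invariant factor 2 > 1, so H_1 ≅ Z/2.
  H_2: rank ker ∂_2 − rank ∂_3 = (10 − 10) − 0 = 0, and there is no ∂_3, so H_2 ≅ 0.

(K is a triangulation of the real projective plane RP^2.)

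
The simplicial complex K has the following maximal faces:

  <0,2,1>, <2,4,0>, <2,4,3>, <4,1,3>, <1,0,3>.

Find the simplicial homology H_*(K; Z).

Take the total order 0 < 1 < 2 < 3 < 4 on the vertex set. Then K (dimension 2) consists of the simplices:

  0-simplices (5): [0], [1], [2], [3], [4]
  1-simplices (10): [0,1], [0,2], [0,3], [0,4], [1,2], [1,3], [1,4], [2,3], [2,4], [3,4]
  2-simplices (5): [0,1,2], [0,1,3], [0,2,4], [1,3,4], [2,3,4]

so the chain groups are C_0 ≅ Z^5, C_1 ≅ Z^10, C_2 ≅ Z^5.

Boundary ∂_1: C_1 → C_0 is given by ∂[p,q] = [q] − [p]. For instance
  ∂[0,3] = [3] − [0].
The 5×10 boundary matrix has rank 4 and Smith normal form diag(1,1,1,1).

∂_2: C_2 → C_1 acts by ∂[p,q,r] = [q,r] − [p,r] + [p,q]. For instance
  ∂[0,1,2] = [1,2] − [0,2] + [0,1],
  ∂[0,2,4] = [2,4] − [0,4] + [0,2].
As a 10×5 matrix over Z this has rank 5, with invariant factors (1,1,1,1,1).

Reading off H_k = ker ∂_k / im ∂_{k+1}:

  H_0: rank C_0 − rank ∂_1 = 5 − 4 = 1, and the invariant factors of ∂_1 are all 1, so H_0 ≅ Z.
  H_1: rank ker ∂_1 − rank ∂_2 = (10 − 4) − 5 = 1, and the invariant factors of ∂_2 are all 1, so H_1 ≅ Z.
  H_2: rank ker ∂_2 − rank ∂_3 = (5 − 5) − 0 = 0, and there is no ∂_3, so H_2 ≅ 0.

H_0 = Z,  H_1 = Z,  H_2 = 0.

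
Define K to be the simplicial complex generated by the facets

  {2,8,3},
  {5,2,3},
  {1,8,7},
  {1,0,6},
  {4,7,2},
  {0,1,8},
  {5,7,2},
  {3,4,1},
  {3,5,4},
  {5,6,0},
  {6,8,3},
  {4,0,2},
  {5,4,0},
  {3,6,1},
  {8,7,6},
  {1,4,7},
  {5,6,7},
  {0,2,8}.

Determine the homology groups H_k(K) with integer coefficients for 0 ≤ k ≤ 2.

H_0 ≅ Z,  H_1 ≅ Z ⊕ Z/2,  H_2 = 0.

Fix the vertex order 0 < 1 < 2 < 3 < 4 < 5 < 6 < 7 < 8 and write every simplex with vertices in increasing order. Then dim K = 2 and the simplices of K are:

  0-simplices (9): [0], [1], [2], [3], [4], [5], [6], [7], [8]
  1-simplices (27): (27 of them)
  2-simplices (18): [0,1,6], [0,1,8], [0,2,4], [0,2,8], [0,4,5], [0,5,6], [1,3,4], [1,3,6], [1,4,7], [1,7,8], [2,3,5], [2,3,8], [2,4,7], [2,5,7], [3,4,5], [3,6,8], [5,6,7], [6,7,8]

giving chain groups C_0 ≅ Z^9, C_1 ≅ Z^27, C_2 ≅ Z^18.

∂_1: C_1 → C_0 maps an edge to its endpoints' difference, ∂[p,q] = q − p. For instance
  ∂[6,7] = [7] − [6].
As a 9×27 matrix over Z this has rank 8, with invariant factors (1,1,1,1,1,1,1,1).

∂_2: C_2 → C_1 sends each 2-simplex [p,q,r] to [q,r] − [p,r] + [p,q]. For instance
  ∂[2,4,7] = [4,7] − [2,7] + [2,4],
  ∂[2,3,5] = [3,5] − [2,5] + [2,3].
As a 27×18 matrix over Z this has rank 18, with invariant factors (1,1,1,1,1,1,1,1,1,1,1,1,1,1,1,1,1,2).

Computing H_k = (kernel of ∂_k) / (image of ∂_{k+1}):

  H_0: rank C_0 − rank ∂_1 = 9 − 8 = 1, and the invariant factors of ∂_1 are all 1, so H_0 = Z.
  H_1: rank ker ∂_1 − rank ∂_2 = (27 − 8) − 18 = 1, and ∂_2 has invariant factor 2 > 1, so H_1 = Z ⊕ Z/2.
  H_2: rank ker ∂_2 − rank ∂_3 = (18 − 18) − 0 = 0, and there is no ∂_3, so H_2 = 0.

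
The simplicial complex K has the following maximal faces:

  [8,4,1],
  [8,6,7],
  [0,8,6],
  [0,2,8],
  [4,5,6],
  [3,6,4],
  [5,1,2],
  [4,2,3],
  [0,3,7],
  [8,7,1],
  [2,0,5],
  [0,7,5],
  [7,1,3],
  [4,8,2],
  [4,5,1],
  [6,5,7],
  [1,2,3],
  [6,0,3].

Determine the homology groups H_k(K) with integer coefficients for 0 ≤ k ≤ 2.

Order the vertices as 0 < 1 < 2 < 3 < 4 < 5 < 6 < 7 < 8. Listing each simplex with vertices in this order, K has dimension 2 with simplices:

  0-simplices (9): [0], [1], [2], [3], [4], [5], [6], [7], [8]
  1-simplices (27): (27 of them)
  2-simplices (18): [0,2,5], [0,2,8], [0,3,6], [0,3,7], [0,5,7], [0,6,8], [1,2,3], [1,2,5], [1,3,7], [1,4,5], [1,4,8], [1,7,8], [2,3,4], [2,4,8], [3,4,6], [4,5,6], [5,6,7], [6,7,8]

so the chain groups are C_0 ≅ Z^9, C_1 ≅ Z^27, C_2 ≅ Z^18.

Boundary ∂_1: C_1 → C_0 sends each edge [p,q] (with p < q) to q − p.
As a 9×27 matrix over Z this has rank 8, with invariant factors (1,1,1,1,1,1,1,1).

The boundary map ∂_2: C_2 → C_1 maps a triangle to the signed sum of its edges. For instance
  ∂[2,4,8] = [4,8] − [2,8] + [2,4],
  ∂[1,2,3] = [2,3] − [1,3] + [1,2].
The resulting 27×18 matrix has rank 18, and its Smith normal form has invariant factors (1,1,1,1,1,1,1,1,1,1,1,1,1,1,1,1,1,2).

Now H_k = ker ∂_k / im ∂_{k+1}, so:

  H_0: rank C_0 − rank ∂_1 = 9 − 8 = 1, and the invariant factors of ∂_1 are all 1, so H_0 ≅ Z.
  H_1: rank ker ∂_1 − rank ∂_2 = (27 − 8) − 18 = 1, and ∂_2 has invariant factor 2 > 1, so H_1 ≅ Z × Z/2.
  H_2: rank ker ∂_2 − rank ∂_3 = (18 − 18) − 0 = 0, and there is no ∂_3, so H_2 ≅ 0.

(K is a triangulation of the Klein bottle.)

H_0 = Z,  H_1 = Z × Z/2,  H_2 = 0.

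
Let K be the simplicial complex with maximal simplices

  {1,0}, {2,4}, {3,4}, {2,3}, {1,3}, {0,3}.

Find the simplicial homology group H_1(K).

Take the total order 0 < 1 < 2 < 3 < 4 on the vertex set. Then K (dimension 1) consists of the simplices:

  0-simplices (5): [0], [1], [2], [3], [4]
  1-simplices (6): [0,1], [0,3], [1,3], [2,3], [2,4], [3,4]

giving chain groups C_0 ≅ Z^5, C_1 ≅ Z^6.

Boundary ∂_1: C_1 → C_0 is given by ∂[p,q] = [q] − [p].
This gives a 5×6 integer matrix of rank 4; reducing to Smith normal form yields diagonal entries (1,1,1,1).

Now H_k = ker ∂_k / im ∂_{k+1}, so:

  H_1: rank ker ∂_1 − rank ∂_2 = (6 − 4) − 0 = 2, and there is no ∂_2, so H_1 ≅ Z^2.

H_1 = Z^2.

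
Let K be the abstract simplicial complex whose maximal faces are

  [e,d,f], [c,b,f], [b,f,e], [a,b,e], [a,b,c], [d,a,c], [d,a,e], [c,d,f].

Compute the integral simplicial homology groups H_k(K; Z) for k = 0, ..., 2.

H_0 ≅ Z,  H_1 = 0,  H_2 ≅ Z.

We work with the vertex ordering a < b < c < d < e < f. The simplices of K, each written with vertices in increasing order, are:

  0-simplices (6): a, b, c, d, e, f
  1-simplices (12): ab, ac, ad, ae, bc, be, bf, cd, cf, de, df, ef
  2-simplices (8): abc, abe, acd, ade, bcf, bef, cdf, def

Hence C_0 ≅ Z^6, C_1 ≅ Z^12, C_2 ≅ Z^8.

∂_1: C_1 → C_0 is given by ∂[p,q] = [q] − [p].
As a 6×12 matrix over Z this has rank 5, with invariant factors (1,1,1,1,1).

∂_2: C_2 → C_1 acts by ∂[p,q,r] = [q,r] − [p,r] + [p,q]. For instance
  ∂abe = be − ae + ab,
  ∂bef = ef − bf + be.
The resulting 12×8 matrix has rank 7, and its Smith normal form has invariant factors (1,1,1,1,1,1,1).

From H_k ≅ ker(∂_k) / im(∂_{k+1}) we obtain:

  H_0: rank C_0 − rank ∂_1 = 6 − 5 = 1, and the invariant factors of ∂_1 are all 1, so H_0 = Z.
  H_1: rank ker ∂_1 − rank ∂_2 = (12 − 5) − 7 = 0, and the invariant factors of ∂_2 are all 1, so H_1 = 0.
  H_2: rank ker ∂_2 − rank ∂_3 = (8 − 7) − 0 = 1, and there is no ∂_3, so H_2 = Z.

As a check, the Euler characteristic is 6 − 12 + 8 = 2, which agrees with 1 − 0 + 1 = 2.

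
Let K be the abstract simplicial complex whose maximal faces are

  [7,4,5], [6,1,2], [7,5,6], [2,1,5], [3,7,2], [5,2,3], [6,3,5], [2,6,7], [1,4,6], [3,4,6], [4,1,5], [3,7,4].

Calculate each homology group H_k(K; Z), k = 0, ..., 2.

H_0 ≅ Z,  H_1 ≅ Z_2,  H_2 = 0.

Order the vertices as 1 < 2 < 3 < 4 < 5 < 6 < 7. Listing each simplex with vertices in this order, K has dimension 2 with simplices:

  0-simplices (7): [1], [2], [3], [4], [5], [6], [7]
  1-simplices (18): [1,2], [1,4], [1,5], [1,6], [2,3], [2,5], [2,6], [2,7], [3,4], [3,5], [3,6], [3,7], [4,5], [4,6], [4,7], [5,6], [5,7], [6,7]
  2-simplices (12): [1,2,5], [1,2,6], [1,4,5], [1,4,6], [2,3,5], [2,3,7], [2,6,7], [3,4,6], [3,4,7], [3,5,6], [4,5,7], [5,6,7]

so the chain groups are C_0 ≅ Z^7, C_1 ≅ Z^18, C_2 ≅ Z^12.

The boundary map ∂_1: C_1 → C_0 is given by ∂[p,q] = [q] − [p].
The resulting 7×18 matrix has rank 6, and its Smith normal form has invariant factors (1,1,1,1,1,1).

Boundary ∂_2: C_2 → C_1 maps a triangle to the signed sum of its edges. For instance
  ∂[3,4,7] = [4,7] − [3,7] + [3,4],
  ∂[1,2,5] = [2,5] − [1,5] + [1,2].
This gives a 18×12 integer matrix of rank 12; reducing to Smith normal form yields diagonal entries (1,1,1,1,1,1,1,1,1,1,1,2).

Now H_k = ker ∂_k / im ∂_{k+1}, so:

  H_0: rank C_0 − rank ∂_1 = 7 − 6 = 1, and the invariant factors of ∂_1 are all 1, so H_0 = Z.
  H_1: rank ker ∂_1 − rank ∂_2 = (18 − 6) − 12 = 0, and ∂_2 has invariant factor 2 > 1, so H_1 = Z_2.
  H_2: rank ker ∂_2 − rank ∂_3 = (12 − 12) − 0 = 0, and there is no ∂_3, so H_2 = 0.

As a check, the Euler characteristic is 7 − 18 + 12 = 1, which agrees with 1 − 0 + 0 = 1.
(K is a triangulation of the real projective plane RP^2.)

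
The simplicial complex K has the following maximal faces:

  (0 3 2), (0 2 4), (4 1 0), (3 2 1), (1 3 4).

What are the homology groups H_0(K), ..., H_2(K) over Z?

H_0 = Z,  H_1 = Z,  H_2 = 0.

Fix the vertex order 0 < 1 < 2 < 3 < 4 and write every simplex with vertices in increasing order. Then dim K = 2 and the simplices of K are:

  0-simplices (5): [0], [1], [2], [3], [4]
  1-simplices (10): [0,1], [0,2], [0,3], [0,4], [1,2], [1,3], [1,4], [2,3], [2,4], [3,4]
  2-simplices (5): [0,1,4], [0,2,3], [0,2,4], [1,2,3], [1,3,4]

giving chain groups C_0 ≅ Z^5, C_1 ≅ Z^10, C_2 ≅ Z^5.

Boundary ∂_1: C_1 → C_0 is given by ∂[p,q] = [q] − [p]. For instance
  ∂[3,4] = [4] − [3].
This gives a 5×10 integer matrix of rank 4; reducing to Smith normal form yields diagonal entries (1,1,1,1).

The boundary map ∂_2: C_2 → C_1 maps a triangle to the signed sum of its edges. For instance
  ∂[0,2,3] = [2,3] − [0,3] + [0,2],
  ∂[1,2,3] = [2,3] − [1,3] + [1,2].
As a 10×5 matrix over Z this has rank 5, with invariant factors (1,1,1,1,1).

Reading off H_k = ker ∂_k / im ∂_{k+1}:

  H_0: rank C_0 − rank ∂_1 = 5 − 4 = 1, and the invariant factors of ∂_1 are all 1, so H_0 ≅ Z.
  H_1: rank ker ∂_1 − rank ∂_2 = (10 − 4) − 5 = 1, and the invariant factors of ∂_2 are all 1, so H_1 ≅ Z.
  H_2: rank ker ∂_2 − rank ∂_3 = (5 − 5) − 0 = 0, and there is no ∂_3, so H_2 ≅ 0.

As a check, the Euler characteristic is 5 − 10 + 5 = 0, which agrees with 1 − 1 + 0 = 0.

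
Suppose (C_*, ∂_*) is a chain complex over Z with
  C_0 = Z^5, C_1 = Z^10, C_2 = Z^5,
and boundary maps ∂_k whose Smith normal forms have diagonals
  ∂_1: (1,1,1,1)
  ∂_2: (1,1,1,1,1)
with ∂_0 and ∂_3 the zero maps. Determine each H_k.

H_0 ≅ Z,  H_1 ≅ Z,  H_2 = 0.

H_0: b_0 = 5 − 0 − 4 = 1; torsion from ∂_1 factors > 1: none. So H_0 ≅ Z.
H_1: b_1 = 10 − 4 − 5 = 1; torsion from ∂_2 factors > 1: none. So H_1 ≅ Z.
H_2: b_2 = 5 − 5 − 0 = 0; torsion from ∂_3 factors > 1: none. So H_2 ≅ 0.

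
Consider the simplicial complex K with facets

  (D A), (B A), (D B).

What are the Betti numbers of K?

We work with the vertex ordering A < B < D. The simplices of K, each written with vertices in increasing order, are:

  0-simplices (3): A, B, D
  1-simplices (3): AB, AD, BD

giving chain groups C_0 ≅ Z^3, C_1 ≅ Z^3.

Boundary ∂_1: C_1 → C_0 maps an edge to its endpoints' difference, ∂[p,q] = q − p. For instance
  ∂AB = B − A.
This gives a 3×3 integer matrix of rank 2; reducing to Smith normal form yields diagonal entries (1,1).

From H_k ≅ ker(∂_k) / im(∂_{k+1}) we obtain:

  H_0: rank C_0 − rank ∂_1 = 3 − 2 = 1, and the invariant factors of ∂_1 are all 1, so H_0 = Z.
  H_1: rank ker ∂_1 − rank ∂_2 = (3 − 2) − 0 = 1, and there is no ∂_2, so H_1 = Z.

As a check, the Euler characteristic is 3 − 3 = 0, which agrees with 1 − 1 = 0.
(K is a triangulation of the circle S^1.)

Hence the Betti numbers are b_0 = 1, b_1 = 1.

b_0 = 1, b_1 = 1.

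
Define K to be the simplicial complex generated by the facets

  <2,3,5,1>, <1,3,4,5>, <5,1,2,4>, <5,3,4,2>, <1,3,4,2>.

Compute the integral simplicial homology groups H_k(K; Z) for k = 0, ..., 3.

K has 5 vertices, 10 edges, 10 triangles, 5 3-simplices.
rank ∂_0 = 0, rank ∂_1 = 4 ⇒ b_0 = 5 − 0 − 4 = 1; all invariant factors of ∂_1 are 1 so no torsion. So H_0 = Z.
rank ∂_1 = 4, rank ∂_2 = 6 ⇒ b_1 = 10 − 4 − 6 = 0; all invariant factors of ∂_2 are 1 so no torsion. So H_1 = 0.
rank ∂_2 = 6, rank ∂_3 = 4 ⇒ b_2 = 10 − 6 − 4 = 0; all invariant factors of ∂_3 are 1 so no torsion. So H_2 = 0.
rank ∂_3 = 4, rank ∂_4 = 0 ⇒ b_3 = 5 − 4 − 0 = 1. So H_3 = Z.

H_0 = Z,  H_1 = 0,  H_2 = 0,  H_3 = Z.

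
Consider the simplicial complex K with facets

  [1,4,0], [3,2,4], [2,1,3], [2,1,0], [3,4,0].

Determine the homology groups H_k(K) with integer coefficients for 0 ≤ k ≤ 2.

H_0 ≅ Z,  H_1 ≅ Z,  H_2 = 0.

We work with the vertex ordering 0 < 1 < 2 < 3 < 4. The simplices of K, each written with vertices in increasing order, are:

  0-simplices (5): [0], [1], [2], [3], [4]
  1-simplices (10): [0,1], [0,2], [0,3], [0,4], [1,2], [1,3], [1,4], [2,3], [2,4], [3,4]
  2-simplices (5): [0,1,2], [0,1,4], [0,3,4], [1,2,3], [2,3,4]

so the chain groups are C_0 ≅ Z^5, C_1 ≅ Z^10, C_2 ≅ Z^5.

Boundary ∂_1: C_1 → C_0 maps an edge to its endpoints' difference, ∂[p,q] = q − p. For instance
  ∂[1,4] = [4] − [1].
As a 5×10 matrix over Z this has rank 4, with invariant factors (1,1,1,1).

The boundary map ∂_2: C_2 → C_1 acts by ∂[p,q,r] = [q,r] − [p,r] + [p,q]. For instance
  ∂[0,1,2] = [1,2] − [0,2] + [0,1],
  ∂[2,3,4] = [3,4] − [2,4] + [2,3].
The resulting 10×5 matrix has rank 5, and its Smith normal form has invariant factors (1,1,1,1,1).

Computing H_k = (kernel of ∂_k) / (image of ∂_{k+1}):

  H_0: rank C_0 − rank ∂_1 = 5 − 4 = 1, and the invariant factors of ∂_1 are all 1, so H_0 = Z.
  H_1: rank ker ∂_1 − rank ∂_2 = (10 − 4) − 5 = 1, and the invariant factors of ∂_2 are all 1, so H_1 = Z.
  H_2: rank ker ∂_2 − rank ∂_3 = (5 − 5) − 0 = 0, and there is no ∂_3, so H_2 = 0.

(K is a triangulation of the Möbius band.)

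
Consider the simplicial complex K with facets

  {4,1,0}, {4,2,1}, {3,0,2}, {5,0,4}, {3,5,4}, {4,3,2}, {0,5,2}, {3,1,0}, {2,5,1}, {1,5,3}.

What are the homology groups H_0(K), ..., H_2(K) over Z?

H_0 ≅ Z,  H_1 ≅ Z/2,  H_2 = 0.

K has 6 vertices, 15 edges, 10 triangles.
rank ∂_0 = 0, rank ∂_1 = 5 ⇒ b_0 = 6 − 0 − 5 = 1; all invariant factors of ∂_1 are 1 so no torsion. So H_0 ≅ Z.
rank ∂_1 = 5, rank ∂_2 = 10 ⇒ b_1 = 15 − 5 − 10 = 0; ∂_2 has invariant factor(s) [2] giving torsion. So H_1 ≅ Z/2.
rank ∂_2 = 10, rank ∂_3 = 0 ⇒ b_2 = 10 − 10 − 0 = 0. So H_2 ≅ 0.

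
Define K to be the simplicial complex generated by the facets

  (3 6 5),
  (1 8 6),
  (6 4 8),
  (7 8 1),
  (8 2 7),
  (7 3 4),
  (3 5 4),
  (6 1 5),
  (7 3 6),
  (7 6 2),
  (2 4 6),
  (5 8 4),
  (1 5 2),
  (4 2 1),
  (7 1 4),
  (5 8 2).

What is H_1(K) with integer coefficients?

Take the total order 1 < 2 < 3 < 4 < 5 < 6 < 7 < 8 on the vertex set. Then K (dimension 2) consists of the simplices:

  0-simplices (8): [1], [2], [3], [4], [5], [6], [7], [8]
  1-simplices (24): (24 of them)
  2-simplices (16): [1,2,4], [1,2,5], [1,4,7], [1,5,6], [1,6,8], [1,7,8], [2,4,6], [2,5,8], [2,6,7], [2,7,8], [3,4,5], [3,4,7], [3,5,6], [3,6,7], [4,5,8], [4,6,8]

giving chain groups C_0 ≅ Z^8, C_1 ≅ Z^24, C_2 ≅ Z^16.

The boundary map ∂_1: C_1 → C_0 sends each edge [p,q] (with p < q) to q − p. For instance
  ∂[4,6] = [6] − [4].
The resulting 8×24 matrix has rank 7, and its Smith normal form has invariant factors (1,1,1,1,1,1,1).

∂_2: C_2 → C_1 acts by ∂[p,q,r] = [q,r] − [p,r] + [p,q]. For instance
  ∂[2,6,7] = [6,7] − [2,7] + [2,6],
  ∂[2,4,6] = [4,6] − [2,6] + [2,4].
This gives a 24×16 integer matrix of rank 15; reducing to Smith normal form yields diagonal entries (1,1,1,1,1,1,1,1,1,1,1,1,1,1,1).

Now H_k = ker ∂_k / im ∂_{k+1}, so:

  H_1: rank ker ∂_1 − rank ∂_2 = (24 − 7) − 15 = 2, and the invariant factors of ∂_2 are all 1, so H_1 = Z^2.

H_1 ≅ Z^2.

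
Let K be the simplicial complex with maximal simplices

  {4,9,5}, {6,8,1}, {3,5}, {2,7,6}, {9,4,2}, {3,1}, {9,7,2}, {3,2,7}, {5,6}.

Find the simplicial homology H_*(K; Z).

K has 9 vertices, 17 edges, 6 triangles.
rank ∂_0 = 0, rank ∂_1 = 8 ⇒ b_0 = 9 − 0 − 8 = 1; all invariant factors of ∂_1 are 1 so no torsion. So H_0 = Z.
rank ∂_1 = 8, rank ∂_2 = 6 ⇒ b_1 = 17 − 8 − 6 = 3; all invariant factors of ∂_2 are 1 so no torsion. So H_1 = Z^3.
rank ∂_2 = 6, rank ∂_3 = 0 ⇒ b_2 = 6 − 6 − 0 = 0. So H_2 = 0.

H_0 ≅ Z,  H_1 ≅ Z^3,  H_2 = 0.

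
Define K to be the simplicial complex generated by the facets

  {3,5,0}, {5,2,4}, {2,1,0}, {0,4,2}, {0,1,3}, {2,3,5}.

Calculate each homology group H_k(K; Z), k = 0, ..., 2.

H_0 ≅ Z,  H_1 ≅ Z,  H_2 = 0.

Order the vertices as 0 < 1 < 2 < 3 < 4 < 5. Listing each simplex with vertices in this order, K has dimension 2 with simplices:

  0-simplices (6): [0], [1], [2], [3], [4], [5]
  1-simplices (12): [0,1], [0,2], [0,3], [0,4], [0,5], [1,2], [1,3], [2,3], [2,4], [2,5], [3,5], [4,5]
  2-simplices (6): [0,1,2], [0,1,3], [0,2,4], [0,3,5], [2,3,5], [2,4,5]

giving chain groups C_0 ≅ Z^6, C_1 ≅ Z^12, C_2 ≅ Z^6.

Boundary ∂_1: C_1 → C_0 is given by ∂[p,q] = [q] − [p].
The resulting 6×12 matrix has rank 5, and its Smith normal form has invariant factors (1,1,1,1,1).

∂_2: C_2 → C_1 acts by ∂[p,q,r] = [q,r] − [p,r] + [p,q]. For instance
  ∂[2,4,5] = [4,5] − [2,5] + [2,4],
  ∂[0,1,2] = [1,2] − [0,2] + [0,1].
This gives a 12×6 integer matrix of rank 6; reducing to Smith normal form yields diagonal entries (1,1,1,1,1,1).

Reading off H_k = ker ∂_k / im ∂_{k+1}:

  H_0: rank C_0 − rank ∂_1 = 6 − 5 = 1, and the invariant factors of ∂_1 are all 1, so H_0 = Z.
  H_1: rank ker ∂_1 − rank ∂_2 = (12 − 5) − 6 = 1, and the invariant factors of ∂_2 are all 1, so H_1 = Z.
  H_2: rank ker ∂_2 − rank ∂_3 = (6 − 6) − 0 = 0, and there is no ∂_3, so H_2 = 0.

As a check, the Euler characteristic is 6 − 12 + 6 = 0, which agrees with 1 − 1 + 0 = 0.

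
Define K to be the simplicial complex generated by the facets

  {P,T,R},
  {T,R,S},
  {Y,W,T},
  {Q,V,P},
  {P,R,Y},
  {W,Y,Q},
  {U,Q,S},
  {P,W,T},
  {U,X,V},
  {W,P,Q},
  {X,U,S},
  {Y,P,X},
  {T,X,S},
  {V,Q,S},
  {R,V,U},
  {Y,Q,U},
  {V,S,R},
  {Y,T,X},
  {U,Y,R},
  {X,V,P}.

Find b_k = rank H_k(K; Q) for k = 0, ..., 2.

b_0 = 1, b_1 = 1, b_2 = 0.

Take the total order P < Q < R < S < T < U < V < W < X < Y on the vertex set. Then K (dimension 2) consists of the simplices:

  0-simplices (10): P, Q, R, S, T, U, V, W, X, Y
  1-simplices (30): PQ, PR, PT, PV, PW, PX, PY, QS, QU, QV, QW, QY, RS, RT, RU, RV, RY, ST, SU, SV, SX, TW, TX, TY, UV, UX, UY, VX, WY, XY
  2-simplices (20): PQV, PQW, PRT, PRY, PTW, PVX, PXY, QSU, QSV, QUY, QWY, RST, RSV, RUV, RUY, STX, SUX, TWY, TXY, UVX

so the chain groups are C_0 ≅ Z^10, C_1 ≅ Z^30, C_2 ≅ Z^20.

The boundary map ∂_1: C_1 → C_0 maps an edge to its endpoints' difference, ∂[p,q] = q − p.
The 10×30 boundary matrix has rank 9 and Smith normal form diag(1,1,1,1,1,1,1,1,1).

Boundary ∂_2: C_2 → C_1 sends each 2-simplex [p,q,r] to [q,r] − [p,r] + [p,q]. For instance
  ∂RST = ST − RT + RS,
  ∂UVX = VX − UX + UV.
The 30×20 boundary matrix has rank 20 and Smith normal form diag(1,1,1,1,1,1,1,1,1,1,1,1,1,1,1,1,1,1,1,2).

From H_k ≅ ker(∂_k) / im(∂_{k+1}) we obtain:

  H_0: rank C_0 − rank ∂_1 = 10 − 9 = 1, and the invariant factors of ∂_1 are all 1, so H_0 ≅ Z.
  H_1: rank ker ∂_1 − rank ∂_2 = (30 − 9) − 20 = 1, and ∂_2 has invariant factor 2 > 1, so H_1 ≅ Z × Z/2.
  H_2: rank ker ∂_2 − rank ∂_3 = (20 − 20) − 0 = 0, and there is no ∂_3, so H_2 ≅ 0.

Hence the Betti numbers are b_0 = 1, b_1 = 1, b_2 = 0.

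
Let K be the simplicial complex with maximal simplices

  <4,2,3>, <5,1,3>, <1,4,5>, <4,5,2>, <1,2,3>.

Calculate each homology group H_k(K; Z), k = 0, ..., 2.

H_0 ≅ Z,  H_1 ≅ Z,  H_2 = 0.

We work with the vertex ordering 1 < 2 < 3 < 4 < 5. The simplices of K, each written with vertices in increasing order, are:

  0-simplices (5): [1], [2], [3], [4], [5]
  1-simplices (10): [1,2], [1,3], [1,4], [1,5], [2,3], [2,4], [2,5], [3,4], [3,5], [4,5]
  2-simplices (5): [1,2,3], [1,3,5], [1,4,5], [2,3,4], [2,4,5]

Hence C_0 ≅ Z^5, C_1 ≅ Z^10, C_2 ≅ Z^5.

The boundary map ∂_1: C_1 → C_0 sends each edge [p,q] (with p < q) to q − p. For instance
  ∂[1,4] = [4] − [1].
The resulting 5×10 matrix has rank 4, and its Smith normal form has invariant factors (1,1,1,1).

∂_2: C_2 → C_1 acts by ∂[p,q,r] = [q,r] − [p,r] + [p,q]. For instance
  ∂[2,4,5] = [4,5] − [2,5] + [2,4],
  ∂[1,3,5] = [3,5] − [1,5] + [1,3].
As a 10×5 matrix over Z this has rank 5, with invariant factors (1,1,1,1,1).

Now H_k = ker ∂_k / im ∂_{k+1}, so:

  H_0: rank C_0 − rank ∂_1 = 5 − 4 = 1, and the invariant factors of ∂_1 are all 1, so H_0 = Z.
  H_1: rank ker ∂_1 − rank ∂_2 = (10 − 4) − 5 = 1, and the invariant factors of ∂_2 are all 1, so H_1 = Z.
  H_2: rank ker ∂_2 − rank ∂_3 = (5 − 5) − 0 = 0, and there is no ∂_3, so H_2 = 0.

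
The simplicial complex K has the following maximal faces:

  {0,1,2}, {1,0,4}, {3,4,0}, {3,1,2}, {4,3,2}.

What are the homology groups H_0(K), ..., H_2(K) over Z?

We work with the vertex ordering 0 < 1 < 2 < 3 < 4. The simplices of K, each written with vertices in increasing order, are:

  0-simplices (5): [0], [1], [2], [3], [4]
  1-simplices (10): [0,1], [0,2], [0,3], [0,4], [1,2], [1,3], [1,4], [2,3], [2,4], [3,4]
  2-simplices (5): [0,1,2], [0,1,4], [0,3,4], [1,2,3], [2,3,4]

Hence C_0 ≅ Z^5, C_1 ≅ Z^10, C_2 ≅ Z^5.

Boundary ∂_1: C_1 → C_0 maps an edge to its endpoints' difference, ∂[p,q] = q − p.
The resulting 5×10 matrix has rank 4, and its Smith normal form has invariant factors (1,1,1,1).

Boundary ∂_2: C_2 → C_1 sends each 2-simplex [p,q,r] to [q,r] − [p,r] + [p,q]. For instance
  ∂[2,3,4] = [3,4] − [2,4] + [2,3],
  ∂[0,1,4] = [1,4] − [0,4] + [0,1].
This gives a 10×5 integer matrix of rank 5; reducing to Smith normal form yields diagonal entries (1,1,1,1,1).

Computing H_k = (kernel of ∂_k) / (image of ∂_{k+1}):

  H_0: rank C_0 − rank ∂_1 = 5 − 4 = 1, and the invariant factors of ∂_1 are all 1, so H_0 ≅ Z.
  H_1: rank ker ∂_1 − rank ∂_2 = (10 − 4) − 5 = 1, and the invariant factors of ∂_2 are all 1, so H_1 ≅ Z.
  H_2: rank ker ∂_2 − rank ∂_3 = (5 − 5) − 0 = 0, and there is no ∂_3, so H_2 ≅ 0.

(K is a triangulation of the Möbius band.)

H_0 = Z,  H_1 = Z,  H_2 = 0.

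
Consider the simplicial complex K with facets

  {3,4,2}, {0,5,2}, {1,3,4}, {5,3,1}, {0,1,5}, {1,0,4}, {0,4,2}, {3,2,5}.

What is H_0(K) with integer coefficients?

H_0 = Z.

Order the vertices as 0 < 1 < 2 < 3 < 4 < 5. Listing each simplex with vertices in this order, K has dimension 2 with simplices:

  0-simplices (6): [0], [1], [2], [3], [4], [5]
  1-simplices (12): [0,1], [0,2], [0,4], [0,5], [1,3], [1,4], [1,5], [2,3], [2,4], [2,5], [3,4], [3,5]
  2-simplices (8): [0,1,4], [0,1,5], [0,2,4], [0,2,5], [1,3,4], [1,3,5], [2,3,4], [2,3,5]

so the chain groups are C_0 ≅ Z^6, C_1 ≅ Z^12, C_2 ≅ Z^8.

∂_1: C_1 → C_0 is given by ∂[p,q] = [q] − [p]. For instance
  ∂[0,1] = [1] − [0].
This gives a 6×12 integer matrix of rank 5; reducing to Smith normal form yields diagonal entries (1,1,1,1,1).

Boundary ∂_2: C_2 → C_1 acts by ∂[p,q,r] = [q,r] − [p,r] + [p,q]. For instance
  ∂[1,3,4] = [3,4] − [1,4] + [1,3],
  ∂[2,3,5] = [3,5] − [2,5] + [2,3].
The resulting 12×8 matrix has rank 7, and its Smith normal form has invariant factors (1,1,1,1,1,1,1).

Now H_k = ker ∂_k / im ∂_{k+1}, so:

  H_0: rank C_0 − rank ∂_1 = 6 − 5 = 1, and the invariant factors of ∂_1 are all 1, so H_0 ≅ Z.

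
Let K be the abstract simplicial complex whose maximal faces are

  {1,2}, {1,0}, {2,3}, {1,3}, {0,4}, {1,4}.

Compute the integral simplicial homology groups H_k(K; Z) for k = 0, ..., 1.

H_0 ≅ Z,  H_1 ≅ Z^2.

Order the vertices as 0 < 1 < 2 < 3 < 4. Listing each simplex with vertices in this order, K has dimension 1 with simplices:

  0-simplices (5): [0], [1], [2], [3], [4]
  1-simplices (6): [0,1], [0,4], [1,2], [1,3], [1,4], [2,3]

Hence C_0 ≅ Z^5, C_1 ≅ Z^6.

The boundary map ∂_1: C_1 → C_0 is given by ∂[p,q] = [q] − [p]. For instance
  ∂[1,3] = [3] − [1].
The resulting 5×6 matrix has rank 4, and its Smith normal form has invariant factors (1,1,1,1).

Computing H_k = (kernel of ∂_k) / (image of ∂_{k+1}):

  H_0: rank C_0 − rank ∂_1 = 5 − 4 = 1, and the invariant factors of ∂_1 are all 1, so H_0 ≅ Z.
  H_1: rank ker ∂_1 − rank ∂_2 = (6 − 4) − 0 = 2, and there is no ∂_2, so H_1 ≅ Z^2.

(K is a triangulation of a wedge of 2 circles.)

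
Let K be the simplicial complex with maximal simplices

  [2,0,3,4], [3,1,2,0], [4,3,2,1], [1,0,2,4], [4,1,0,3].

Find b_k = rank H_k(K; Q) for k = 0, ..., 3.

K has 5 vertices, 10 edges, 10 triangles, 5 3-simplices.
rank ∂_0 = 0, rank ∂_1 = 4 ⇒ b_0 = 5 − 0 − 4 = 1; all invariant factors of ∂_1 are 1 so no torsion. So H_0 = Z.
rank ∂_1 = 4, rank ∂_2 = 6 ⇒ b_1 = 10 − 4 − 6 = 0; all invariant factors of ∂_2 are 1 so no torsion. So H_1 = 0.
rank ∂_2 = 6, rank ∂_3 = 4 ⇒ b_2 = 10 − 6 − 4 = 0; all invariant factors of ∂_3 are 1 so no torsion. So H_2 = 0.
rank ∂_3 = 4, rank ∂_4 = 0 ⇒ b_3 = 5 − 4 − 0 = 1. So H_3 = Z.

b_0 = 1, b_1 = 0, b_2 = 0, b_3 = 1.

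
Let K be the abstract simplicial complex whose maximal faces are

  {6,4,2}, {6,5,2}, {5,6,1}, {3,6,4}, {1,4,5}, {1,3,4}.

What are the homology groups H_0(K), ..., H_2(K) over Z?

Take the total order 1 < 2 < 3 < 4 < 5 < 6 on the vertex set. Then K (dimension 2) consists of the simplices:

  0-simplices (6): [1], [2], [3], [4], [5], [6]
  1-simplices (12): [1,3], [1,4], [1,5], [1,6], [2,4], [2,5], [2,6], [3,4], [3,6], [4,5], [4,6], [5,6]
  2-simplices (6): [1,3,4], [1,4,5], [1,5,6], [2,4,6], [2,5,6], [3,4,6]

so the chain groups are C_0 ≅ Z^6, C_1 ≅ Z^12, C_2 ≅ Z^6.

The boundary map ∂_1: C_1 → C_0 is given by ∂[p,q] = [q] − [p]. For instance
  ∂[2,5] = [5] − [2].
The 6×12 boundary matrix has rank 5 and Smith normal form diag(1,1,1,1,1).

The boundary map ∂_2: C_2 → C_1 maps a triangle to the signed sum of its edges. For instance
  ∂[2,4,6] = [4,6] − [2,6] + [2,4],
  ∂[1,5,6] = [5,6] − [1,6] + [1,5].
As a 12×6 matrix over Z this has rank 6, with invariant factors (1,1,1,1,1,1).

Computing H_k = (kernel of ∂_k) / (image of ∂_{k+1}):

  H_0: rank C_0 − rank ∂_1 = 6 − 5 = 1, and the invariant factors of ∂_1 are all 1, so H_0 ≅ Z.
  H_1: rank ker ∂_1 − rank ∂_2 = (12 − 5) − 6 = 1, and the invariant factors of ∂_2 are all 1, so H_1 ≅ Z.
  H_2: rank ker ∂_2 − rank ∂_3 = (6 − 6) − 0 = 0, and there is no ∂_3, so H_2 ≅ 0.

As a check, the Euler characteristic is 6 − 12 + 6 = 0, which agrees with 1 − 1 + 0 = 0.

H_0 = Z,  H_1 = Z,  H_2 = 0.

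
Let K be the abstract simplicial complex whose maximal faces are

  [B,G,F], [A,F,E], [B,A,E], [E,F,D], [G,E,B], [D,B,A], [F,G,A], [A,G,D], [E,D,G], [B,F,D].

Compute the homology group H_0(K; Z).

H_0 ≅ Z.

K has 6 vertices, 15 edges, 10 triangles.
rank ∂_0 = 0, rank ∂_1 = 5 ⇒ b_0 = 6 − 0 − 5 = 1; all invariant factors of ∂_1 are 1 so no torsion. So H_0 = Z.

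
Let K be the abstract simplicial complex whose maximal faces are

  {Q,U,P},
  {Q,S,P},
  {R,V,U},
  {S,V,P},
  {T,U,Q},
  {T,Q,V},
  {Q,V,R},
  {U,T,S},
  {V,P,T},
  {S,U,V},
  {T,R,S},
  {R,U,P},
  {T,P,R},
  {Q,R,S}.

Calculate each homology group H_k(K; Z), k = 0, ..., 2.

H_0 = Z,  H_1 = Z^2,  H_2 = Z.

Fix the vertex order P < Q < R < S < T < U < V and write every simplex with vertices in increasing order. Then dim K = 2 and the simplices of K are:

  0-simplices (7): P, Q, R, S, T, U, V
  1-simplices (21): PQ, PR, PS, PT, PU, PV, QR, QS, QT, QU, QV, RS, RT, RU, RV, ST, SU, SV, TU, TV, UV
  2-simplices (14): PQS, PQU, PRT, PRU, PSV, PTV, QRS, QRV, QTU, QTV, RST, RUV, STU, SUV

so the chain groups are C_0 ≅ Z^7, C_1 ≅ Z^21, C_2 ≅ Z^14.

The boundary map ∂_1: C_1 → C_0 sends each edge [p,q] (with p < q) to q − p.
As a 7×21 matrix over Z this has rank 6, with invariant factors (1,1,1,1,1,1).

The boundary map ∂_2: C_2 → C_1 sends each 2-simplex [p,q,r] to [q,r] − [p,r] + [p,q]. For instance
  ∂QRS = RS − QS + QR,
  ∂RST = ST − RT + RS.
The 21×14 boundary matrix has rank 13 and Smith normal form diag(1,1,1,1,1,1,1,1,1,1,1,1,1).

Now H_k = ker ∂_k / im ∂_{k+1}, so:

  H_0: rank C_0 − rank ∂_1 = 7 − 6 = 1, and the invariant factors of ∂_1 are all 1, so H_0 ≅ Z.
  H_1: rank ker ∂_1 − rank ∂_2 = (21 − 6) − 13 = 2, and the invariant factors of ∂_2 are all 1, so H_1 ≅ Z^2.
  H_2: rank ker ∂_2 − rank ∂_3 = (14 − 13) − 0 = 1, and there is no ∂_3, so H_2 ≅ Z.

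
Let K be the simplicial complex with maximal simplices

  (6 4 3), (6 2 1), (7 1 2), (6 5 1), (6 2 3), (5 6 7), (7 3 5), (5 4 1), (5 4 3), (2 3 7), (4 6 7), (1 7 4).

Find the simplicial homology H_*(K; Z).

H_0 ≅ Z,  H_1 ≅ Z/2,  H_2 = 0.

K has 7 vertices, 18 edges, 12 triangles.
rank ∂_0 = 0, rank ∂_1 = 6 ⇒ b_0 = 7 − 0 − 6 = 1; all invariant factors of ∂_1 are 1 so no torsion. So H_0 ≅ Z.
rank ∂_1 = 6, rank ∂_2 = 12 ⇒ b_1 = 18 − 6 − 12 = 0; ∂_2 has invariant factor(s) [2] giving torsion. So H_1 ≅ Z/2.
rank ∂_2 = 12, rank ∂_3 = 0 ⇒ b_2 = 12 − 12 − 0 = 0. So H_2 ≅ 0.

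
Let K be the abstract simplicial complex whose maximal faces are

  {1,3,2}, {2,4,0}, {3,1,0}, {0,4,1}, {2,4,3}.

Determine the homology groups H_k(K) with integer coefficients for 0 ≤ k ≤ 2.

K has 5 vertices, 10 edges, 5 triangles.
rank ∂_0 = 0, rank ∂_1 = 4 ⇒ b_0 = 5 − 0 − 4 = 1; all invariant factors of ∂_1 are 1 so no torsion. So H_0 = Z.
rank ∂_1 = 4, rank ∂_2 = 5 ⇒ b_1 = 10 − 4 − 5 = 1; all invariant factors of ∂_2 are 1 so no torsion. So H_1 = Z.
rank ∂_2 = 5, rank ∂_3 = 0 ⇒ b_2 = 5 − 5 − 0 = 0. So H_2 = 0.

H_0 = Z,  H_1 = Z,  H_2 = 0.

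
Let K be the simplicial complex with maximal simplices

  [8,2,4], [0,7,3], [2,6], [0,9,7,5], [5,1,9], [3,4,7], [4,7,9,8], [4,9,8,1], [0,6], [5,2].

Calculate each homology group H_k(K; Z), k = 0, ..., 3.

Take the total order 0 < 1 < 2 < 3 < 4 < 5 < 6 < 7 < 8 < 9 on the vertex set. Then K (dimension 3) consists of the simplices:

  0-simplices (10): [0], [1], [2], [3], [4], [5], [6], [7], [8], [9]
  1-simplices (23): [0,3], [0,5], [0,6], [0,7], [0,9], [1,4], [1,5], [1,8], [1,9], [2,4], [2,5], [2,6], [2,8], [3,4], [3,7], [4,7], [4,8], [4,9], [5,7], [5,9], [7,8], [7,9], [8,9]
  2-simplices (15): [0,3,7], [0,5,7], [0,5,9], [0,7,9], [1,4,8], [1,4,9], [1,5,9], [1,8,9], [2,4,8], [3,4,7], [4,7,8], [4,7,9], [4,8,9], [5,7,9], [7,8,9]
  3-simplices (3): [0,5,7,9], [1,4,8,9], [4,7,8,9]

Hence C_0 ≅ Z^10, C_1 ≅ Z^23, C_2 ≅ Z^15, C_3 ≅ Z^3.

The boundary map ∂_1: C_1 → C_0 sends each edge [p,q] (with p < q) to q − p. For instance
  ∂[5,7] = [7] − [5].
The resulting 10×23 matrix has rank 9, and its Smith normal form has invariant factors (1,1,1,1,1,1,1,1,1).

∂_2: C_2 → C_1 sends each 2-simplex [p,q,r] to [q,r] − [p,r] + [p,q]. For instance
  ∂[5,7,9] = [7,9] − [5,9] + [5,7],
  ∂[3,4,7] = [4,7] − [3,7] + [3,4].
This gives a 23×15 integer matrix of rank 12; reducing to Smith normal form yields diagonal entries (1,1,1,1,1,1,1,1,1,1,1,1).

∂_3: C_3 → C_2 sends each 3-simplex σ to the alternating sum Σ_i (−1)^i (σ with its i-th vertex removed). For instance
  ∂[1,4,8,9] = [4,8,9] − [1,8,9] + [1,4,9] − [1,4,8],
  ∂[4,7,8,9] = [7,8,9] − [4,8,9] + [4,7,9] − [4,7,8].
The resulting 15×3 matrix has rank 3, and its Smith normal form has invariant factors (1,1,1).

Now H_k = ker ∂_k / im ∂_{k+1}, so:

  H_0: rank C_0 − rank ∂_1 = 10 − 9 = 1, and the invariant factors of ∂_1 are all 1, so H_0 ≅ Z.
  H_1: rank ker ∂_1 − rank ∂_2 = (23 − 9) − 12 = 2, and the invariant factors of ∂_2 are all 1, so H_1 ≅ Z^2.
  H_2: rank ker ∂_2 − rank ∂_3 = (15 − 12) − 3 = 0, and the invariant factors of ∂_3 are all 1, so H_2 ≅ 0.
  H_3: rank ker ∂_3 − rank ∂_4 = (3 − 3) − 0 = 0, and there is no ∂_4, so H_3 ≅ 0.

As a check, the Euler characteristic is 10 − 23 + 15 − 3 = -1, which agrees with 1 − 2 + 0 − 0 = -1.

H_0 ≅ Z,  H_1 ≅ Z^2,  H_2 = 0,  H_3 = 0.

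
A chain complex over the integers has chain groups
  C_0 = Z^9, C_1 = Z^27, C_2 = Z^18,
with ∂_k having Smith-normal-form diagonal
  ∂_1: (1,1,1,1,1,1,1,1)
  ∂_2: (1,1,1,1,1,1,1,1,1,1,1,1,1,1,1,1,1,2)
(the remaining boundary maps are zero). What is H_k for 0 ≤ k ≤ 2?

H_0 ≅ Z,  H_1 ≅ Z × Z/2,  H_2 = 0.

H_0: b_0 = 9 − 0 − 8 = 1; torsion from ∂_1 factors > 1: none. So H_0 ≅ Z.
H_1: b_1 = 27 − 8 − 18 = 1; torsion from ∂_2 factors > 1: [2]. So H_1 ≅ Z × Z/2.
H_2: b_2 = 18 − 18 − 0 = 0; torsion from ∂_3 factors > 1: none. So H_2 ≅ 0.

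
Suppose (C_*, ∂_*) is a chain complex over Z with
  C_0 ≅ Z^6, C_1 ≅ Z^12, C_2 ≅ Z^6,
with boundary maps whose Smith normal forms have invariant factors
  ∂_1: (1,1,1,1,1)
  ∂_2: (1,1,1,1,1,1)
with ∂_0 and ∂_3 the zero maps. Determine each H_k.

H_0 ≅ Z,  H_1 ≅ Z,  H_2 = 0.

H_0: b_0 = 6 − 0 − 5 = 1; torsion from ∂_1 factors > 1: none. So H_0 ≅ Z.
H_1: b_1 = 12 − 5 − 6 = 1; torsion from ∂_2 factors > 1: none. So H_1 ≅ Z.
H_2: b_2 = 6 − 6 − 0 = 0; torsion from ∂_3 factors > 1: none. So H_2 ≅ 0.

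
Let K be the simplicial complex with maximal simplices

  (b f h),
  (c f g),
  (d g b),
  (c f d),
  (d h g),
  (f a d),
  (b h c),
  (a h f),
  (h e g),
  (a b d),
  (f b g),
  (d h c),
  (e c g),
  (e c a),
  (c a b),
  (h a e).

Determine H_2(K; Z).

H_2 ≅ Z.

Take the total order a < b < c < d < e < f < g < h on the vertex set. Then K (dimension 2) consists of the simplices:

  0-simplices (8): a, b, c, d, e, f, g, h
  1-simplices (24): ab, ac, ad, ae, af, ah, bc, bd, bf, bg, bh, cd, ce, cf, cg, ch, df, dg, dh, eg, eh, fg, fh, gh
  2-simplices (16): abc, abd, ace, adf, aeh, afh, bch, bdg, bfg, bfh, cdf, cdh, ceg, cfg, dgh, egh

giving chain groups C_0 ≅ Z^8, C_1 ≅ Z^24, C_2 ≅ Z^16.

∂_1: C_1 → C_0 sends each edge [p,q] (with p < q) to q − p.
The resulting 8×24 matrix has rank 7, and its Smith normal form has invariant factors (1,1,1,1,1,1,1).

Boundary ∂_2: C_2 → C_1 sends each 2-simplex [p,q,r] to [q,r] − [p,r] + [p,q]. For instance
  ∂bdg = dg − bg + bd,
  ∂cdh = dh − ch + cd.
This gives a 24×16 integer matrix of rank 15; reducing to Smith normal form yields diagonal entries (1,1,1,1,1,1,1,1,1,1,1,1,1,1,1).

Reading off H_k = ker ∂_k / im ∂_{k+1}:

  H_2: rank ker ∂_2 − rank ∂_3 = (16 − 15) − 0 = 1, and there is no ∂_3, so H_2 = Z.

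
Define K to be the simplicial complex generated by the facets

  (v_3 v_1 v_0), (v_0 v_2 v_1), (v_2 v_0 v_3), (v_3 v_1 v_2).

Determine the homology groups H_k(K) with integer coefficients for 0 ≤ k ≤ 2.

H_0 = Z,  H_1 = 0,  H_2 = Z.

Fix the vertex order v_0 < v_1 < v_2 < v_3 and write every simplex with vertices in increasing order. Then dim K = 2 and the simplices of K are:

  0-simplices (4): [v_0], [v_1], [v_2], [v_3]
  1-simplices (6): [v_0,v_1], [v_0,v_2], [v_0,v_3], [v_1,v_2], [v_1,v_3], [v_2,v_3]
  2-simplices (4): [v_0,v_1,v_2], [v_0,v_1,v_3], [v_0,v_2,v_3], [v_1,v_2,v_3]

Hence C_0 ≅ Z^4, C_1 ≅ Z^6, C_2 ≅ Z^4.

The boundary map ∂_1: C_1 → C_0 is given by ∂[p,q] = [q] − [p].
The resulting 4×6 matrix has rank 3, and its Smith normal form has invariant factors (1,1,1).

The boundary map ∂_2: C_2 → C_1 acts by ∂[p,q,r] = [q,r] − [p,r] + [p,q]. For instance
  ∂[v_0,v_2,v_3] = [v_2,v_3] − [v_0,v_3] + [v_0,v_2],
  ∂[v_0,v_1,v_3] = [v_1,v_3] − [v_0,v_3] + [v_0,v_1].
The resulting 6×4 matrix has rank 3, and its Smith normal form has invariant factors (1,1,1).

Now H_k = ker ∂_k / im ∂_{k+1}, so:

  H_0: rank C_0 − rank ∂_1 = 4 − 3 = 1, and the invariant factors of ∂_1 are all 1, so H_0 = Z.
  H_1: rank ker ∂_1 − rank ∂_2 = (6 − 3) − 3 = 0, and the invariant factors of ∂_2 are all 1, so H_1 = 0.
  H_2: rank ker ∂_2 − rank ∂_3 = (4 − 3) − 0 = 1, and there is no ∂_3, so H_2 = Z.

(K is a triangulation of the 2-sphere S^2.)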